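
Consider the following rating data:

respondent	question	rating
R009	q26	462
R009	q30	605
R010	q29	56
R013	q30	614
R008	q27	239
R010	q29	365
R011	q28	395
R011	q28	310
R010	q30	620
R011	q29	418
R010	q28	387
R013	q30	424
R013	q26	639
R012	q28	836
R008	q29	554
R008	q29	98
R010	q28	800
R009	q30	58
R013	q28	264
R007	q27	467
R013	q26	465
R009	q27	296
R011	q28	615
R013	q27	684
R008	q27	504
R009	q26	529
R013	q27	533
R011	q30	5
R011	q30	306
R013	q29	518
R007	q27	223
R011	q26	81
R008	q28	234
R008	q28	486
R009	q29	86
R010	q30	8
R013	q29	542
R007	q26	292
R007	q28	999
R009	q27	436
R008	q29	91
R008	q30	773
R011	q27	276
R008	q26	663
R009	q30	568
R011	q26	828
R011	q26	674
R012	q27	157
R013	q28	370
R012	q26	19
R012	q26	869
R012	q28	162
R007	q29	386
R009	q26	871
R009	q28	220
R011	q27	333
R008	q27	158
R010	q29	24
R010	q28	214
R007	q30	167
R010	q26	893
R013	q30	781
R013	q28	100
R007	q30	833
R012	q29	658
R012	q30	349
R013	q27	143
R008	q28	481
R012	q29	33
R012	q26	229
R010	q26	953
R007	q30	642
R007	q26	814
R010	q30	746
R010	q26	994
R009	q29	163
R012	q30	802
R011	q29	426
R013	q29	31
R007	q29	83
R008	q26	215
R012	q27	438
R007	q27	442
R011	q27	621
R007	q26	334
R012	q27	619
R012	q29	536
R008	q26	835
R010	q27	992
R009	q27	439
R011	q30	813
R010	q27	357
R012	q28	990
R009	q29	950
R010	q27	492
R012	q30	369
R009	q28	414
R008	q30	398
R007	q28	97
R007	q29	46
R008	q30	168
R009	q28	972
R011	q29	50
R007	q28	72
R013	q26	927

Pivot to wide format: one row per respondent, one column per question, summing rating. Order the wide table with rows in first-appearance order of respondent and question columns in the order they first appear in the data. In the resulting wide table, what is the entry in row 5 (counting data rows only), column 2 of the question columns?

With rows in first-appearance order of respondent, row 5 is respondent=R011. question columns in first-appearance order: q26, q30, q29, q27, q28; column 2 is q30.
Long rows with respondent=R011, question=q30: 5 + 306 + 813 = 1124.

1124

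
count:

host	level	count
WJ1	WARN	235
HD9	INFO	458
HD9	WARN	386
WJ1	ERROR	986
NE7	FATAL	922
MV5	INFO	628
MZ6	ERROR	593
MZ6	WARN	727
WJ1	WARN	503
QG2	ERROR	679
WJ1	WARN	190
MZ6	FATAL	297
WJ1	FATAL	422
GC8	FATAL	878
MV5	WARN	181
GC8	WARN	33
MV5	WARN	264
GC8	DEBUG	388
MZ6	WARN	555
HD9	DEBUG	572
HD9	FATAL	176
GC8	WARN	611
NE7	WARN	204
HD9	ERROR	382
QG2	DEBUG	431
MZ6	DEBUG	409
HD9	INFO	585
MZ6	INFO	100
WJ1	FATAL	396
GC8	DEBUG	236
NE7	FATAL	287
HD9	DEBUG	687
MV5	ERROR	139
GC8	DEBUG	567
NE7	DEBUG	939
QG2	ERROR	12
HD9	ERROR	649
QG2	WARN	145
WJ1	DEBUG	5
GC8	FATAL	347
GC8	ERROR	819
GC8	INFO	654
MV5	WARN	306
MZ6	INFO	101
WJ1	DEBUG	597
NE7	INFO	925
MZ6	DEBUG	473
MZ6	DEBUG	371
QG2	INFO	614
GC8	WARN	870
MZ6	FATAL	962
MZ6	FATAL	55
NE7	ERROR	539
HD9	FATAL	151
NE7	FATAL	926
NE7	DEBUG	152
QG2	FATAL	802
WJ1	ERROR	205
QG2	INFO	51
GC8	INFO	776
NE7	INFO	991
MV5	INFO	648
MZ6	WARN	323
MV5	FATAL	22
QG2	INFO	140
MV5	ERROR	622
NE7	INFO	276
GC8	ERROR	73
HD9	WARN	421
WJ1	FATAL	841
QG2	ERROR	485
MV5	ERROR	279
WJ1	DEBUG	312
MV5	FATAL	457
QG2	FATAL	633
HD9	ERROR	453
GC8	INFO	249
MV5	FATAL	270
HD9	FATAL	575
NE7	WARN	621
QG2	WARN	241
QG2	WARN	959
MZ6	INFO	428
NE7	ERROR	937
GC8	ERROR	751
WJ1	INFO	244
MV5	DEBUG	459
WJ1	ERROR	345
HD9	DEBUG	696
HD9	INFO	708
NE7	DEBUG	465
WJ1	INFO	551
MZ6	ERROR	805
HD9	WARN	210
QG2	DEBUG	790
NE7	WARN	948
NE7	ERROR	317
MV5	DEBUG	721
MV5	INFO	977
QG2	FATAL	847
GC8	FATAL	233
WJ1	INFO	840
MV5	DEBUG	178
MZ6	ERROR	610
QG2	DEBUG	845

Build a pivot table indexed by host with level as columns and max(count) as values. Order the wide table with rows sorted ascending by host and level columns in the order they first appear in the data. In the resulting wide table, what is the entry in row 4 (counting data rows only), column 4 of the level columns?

962

With rows sorted ascending by host, row 4 is host=MZ6. level columns in first-appearance order: WARN, INFO, ERROR, FATAL, DEBUG; column 4 is FATAL.
Long rows with host=MZ6, level=FATAL: max(297, 962, 55) = 962.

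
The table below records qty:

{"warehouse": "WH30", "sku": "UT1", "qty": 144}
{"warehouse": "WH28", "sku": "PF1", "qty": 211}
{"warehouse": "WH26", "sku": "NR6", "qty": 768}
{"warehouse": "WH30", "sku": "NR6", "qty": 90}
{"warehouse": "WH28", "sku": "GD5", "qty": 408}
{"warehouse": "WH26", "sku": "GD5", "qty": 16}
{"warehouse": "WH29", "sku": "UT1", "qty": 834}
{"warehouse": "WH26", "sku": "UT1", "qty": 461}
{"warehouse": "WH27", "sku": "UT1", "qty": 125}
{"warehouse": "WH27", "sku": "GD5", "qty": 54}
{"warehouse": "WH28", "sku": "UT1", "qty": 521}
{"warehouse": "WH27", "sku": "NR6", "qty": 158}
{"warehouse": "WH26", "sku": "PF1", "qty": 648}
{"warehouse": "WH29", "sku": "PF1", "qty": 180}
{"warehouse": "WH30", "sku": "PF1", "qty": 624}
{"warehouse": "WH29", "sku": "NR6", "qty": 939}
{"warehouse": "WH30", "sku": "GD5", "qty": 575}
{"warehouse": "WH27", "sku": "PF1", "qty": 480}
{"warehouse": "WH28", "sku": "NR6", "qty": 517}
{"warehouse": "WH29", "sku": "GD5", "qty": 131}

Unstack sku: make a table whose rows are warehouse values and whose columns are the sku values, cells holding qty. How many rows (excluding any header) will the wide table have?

5 distinct warehouse values → 5 rows.

5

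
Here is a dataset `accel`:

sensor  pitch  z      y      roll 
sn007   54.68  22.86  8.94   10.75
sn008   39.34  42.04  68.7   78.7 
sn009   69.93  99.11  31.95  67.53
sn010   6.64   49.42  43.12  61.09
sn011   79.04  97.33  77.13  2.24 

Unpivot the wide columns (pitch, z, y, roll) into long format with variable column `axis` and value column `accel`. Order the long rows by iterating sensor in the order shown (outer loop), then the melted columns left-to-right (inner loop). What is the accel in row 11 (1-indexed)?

20 rows total (5 × 4). Row 11: index ⌊(11-1)/4⌋ = 2 into sensor → sn009; (11-1) mod 4 = 2 into the melted columns → y.
So row 11 is (sn009, y, 31.95); accel = 31.95.

31.95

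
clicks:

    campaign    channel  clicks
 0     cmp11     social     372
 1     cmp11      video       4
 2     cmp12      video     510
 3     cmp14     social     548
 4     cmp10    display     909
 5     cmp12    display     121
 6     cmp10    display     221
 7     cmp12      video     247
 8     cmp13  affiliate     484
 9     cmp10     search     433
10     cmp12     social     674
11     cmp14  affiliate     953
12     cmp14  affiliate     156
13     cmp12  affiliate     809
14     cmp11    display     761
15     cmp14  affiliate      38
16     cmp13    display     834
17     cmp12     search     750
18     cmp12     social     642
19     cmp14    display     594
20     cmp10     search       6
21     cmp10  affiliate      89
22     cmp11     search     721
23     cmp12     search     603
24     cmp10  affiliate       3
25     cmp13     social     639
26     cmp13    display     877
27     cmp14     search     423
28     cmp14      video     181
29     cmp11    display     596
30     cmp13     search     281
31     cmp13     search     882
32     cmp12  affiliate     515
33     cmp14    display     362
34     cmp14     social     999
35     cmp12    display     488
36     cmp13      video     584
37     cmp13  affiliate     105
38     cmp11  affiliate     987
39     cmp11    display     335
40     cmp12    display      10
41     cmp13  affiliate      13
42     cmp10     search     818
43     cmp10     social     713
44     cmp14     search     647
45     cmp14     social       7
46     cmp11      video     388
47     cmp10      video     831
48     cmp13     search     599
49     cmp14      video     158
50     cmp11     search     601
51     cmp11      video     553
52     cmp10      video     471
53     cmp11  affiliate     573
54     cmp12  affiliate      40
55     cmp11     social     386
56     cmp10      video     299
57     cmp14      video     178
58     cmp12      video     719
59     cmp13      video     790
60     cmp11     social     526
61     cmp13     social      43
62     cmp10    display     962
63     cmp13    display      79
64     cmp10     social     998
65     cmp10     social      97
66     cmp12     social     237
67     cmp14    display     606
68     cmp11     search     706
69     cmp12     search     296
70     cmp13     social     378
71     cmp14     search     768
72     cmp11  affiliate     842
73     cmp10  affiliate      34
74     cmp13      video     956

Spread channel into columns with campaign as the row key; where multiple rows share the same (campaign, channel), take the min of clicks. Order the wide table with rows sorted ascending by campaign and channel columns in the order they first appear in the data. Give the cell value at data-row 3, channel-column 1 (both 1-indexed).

With rows sorted ascending by campaign, row 3 is campaign=cmp12. channel columns in first-appearance order: social, video, display, affiliate, search; column 1 is social.
Long rows with campaign=cmp12, channel=social: min(674, 642, 237) = 237.

237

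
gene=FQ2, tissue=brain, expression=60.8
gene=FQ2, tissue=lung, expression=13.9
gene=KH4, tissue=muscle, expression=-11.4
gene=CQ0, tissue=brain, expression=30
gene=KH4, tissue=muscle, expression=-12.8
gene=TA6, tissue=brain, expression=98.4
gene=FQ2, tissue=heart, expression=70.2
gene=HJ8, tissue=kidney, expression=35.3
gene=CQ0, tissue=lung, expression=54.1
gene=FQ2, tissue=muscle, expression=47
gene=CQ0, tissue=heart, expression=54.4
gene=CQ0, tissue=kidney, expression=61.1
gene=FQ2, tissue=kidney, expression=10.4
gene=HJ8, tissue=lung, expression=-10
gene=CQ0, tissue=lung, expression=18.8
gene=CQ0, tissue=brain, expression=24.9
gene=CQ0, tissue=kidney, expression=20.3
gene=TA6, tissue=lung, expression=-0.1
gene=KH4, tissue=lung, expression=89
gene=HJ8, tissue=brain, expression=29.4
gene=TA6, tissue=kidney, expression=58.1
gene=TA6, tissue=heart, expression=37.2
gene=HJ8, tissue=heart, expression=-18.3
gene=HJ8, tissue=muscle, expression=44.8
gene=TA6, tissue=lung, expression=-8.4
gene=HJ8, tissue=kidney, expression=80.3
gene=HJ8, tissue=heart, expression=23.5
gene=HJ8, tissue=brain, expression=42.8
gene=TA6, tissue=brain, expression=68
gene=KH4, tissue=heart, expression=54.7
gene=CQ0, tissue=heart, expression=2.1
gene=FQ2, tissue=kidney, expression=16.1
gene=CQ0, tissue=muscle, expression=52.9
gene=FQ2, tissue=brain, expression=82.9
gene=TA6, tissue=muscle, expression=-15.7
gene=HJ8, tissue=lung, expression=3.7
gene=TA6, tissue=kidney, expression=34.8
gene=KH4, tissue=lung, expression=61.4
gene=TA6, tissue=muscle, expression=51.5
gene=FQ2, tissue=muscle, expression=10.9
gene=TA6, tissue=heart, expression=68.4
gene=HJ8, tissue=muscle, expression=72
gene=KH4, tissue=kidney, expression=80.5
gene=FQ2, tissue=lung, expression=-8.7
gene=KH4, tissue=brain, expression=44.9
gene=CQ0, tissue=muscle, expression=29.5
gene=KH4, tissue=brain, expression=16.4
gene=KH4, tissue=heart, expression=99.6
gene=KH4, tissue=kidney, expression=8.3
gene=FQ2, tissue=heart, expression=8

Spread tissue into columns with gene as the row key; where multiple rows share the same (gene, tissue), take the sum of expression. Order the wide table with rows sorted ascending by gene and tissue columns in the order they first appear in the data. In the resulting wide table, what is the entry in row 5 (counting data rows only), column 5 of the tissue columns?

With rows sorted ascending by gene, row 5 is gene=TA6. tissue columns in first-appearance order: brain, lung, muscle, heart, kidney; column 5 is kidney.
Long rows with gene=TA6, tissue=kidney: 58.1 + 34.8 = 92.9.

92.9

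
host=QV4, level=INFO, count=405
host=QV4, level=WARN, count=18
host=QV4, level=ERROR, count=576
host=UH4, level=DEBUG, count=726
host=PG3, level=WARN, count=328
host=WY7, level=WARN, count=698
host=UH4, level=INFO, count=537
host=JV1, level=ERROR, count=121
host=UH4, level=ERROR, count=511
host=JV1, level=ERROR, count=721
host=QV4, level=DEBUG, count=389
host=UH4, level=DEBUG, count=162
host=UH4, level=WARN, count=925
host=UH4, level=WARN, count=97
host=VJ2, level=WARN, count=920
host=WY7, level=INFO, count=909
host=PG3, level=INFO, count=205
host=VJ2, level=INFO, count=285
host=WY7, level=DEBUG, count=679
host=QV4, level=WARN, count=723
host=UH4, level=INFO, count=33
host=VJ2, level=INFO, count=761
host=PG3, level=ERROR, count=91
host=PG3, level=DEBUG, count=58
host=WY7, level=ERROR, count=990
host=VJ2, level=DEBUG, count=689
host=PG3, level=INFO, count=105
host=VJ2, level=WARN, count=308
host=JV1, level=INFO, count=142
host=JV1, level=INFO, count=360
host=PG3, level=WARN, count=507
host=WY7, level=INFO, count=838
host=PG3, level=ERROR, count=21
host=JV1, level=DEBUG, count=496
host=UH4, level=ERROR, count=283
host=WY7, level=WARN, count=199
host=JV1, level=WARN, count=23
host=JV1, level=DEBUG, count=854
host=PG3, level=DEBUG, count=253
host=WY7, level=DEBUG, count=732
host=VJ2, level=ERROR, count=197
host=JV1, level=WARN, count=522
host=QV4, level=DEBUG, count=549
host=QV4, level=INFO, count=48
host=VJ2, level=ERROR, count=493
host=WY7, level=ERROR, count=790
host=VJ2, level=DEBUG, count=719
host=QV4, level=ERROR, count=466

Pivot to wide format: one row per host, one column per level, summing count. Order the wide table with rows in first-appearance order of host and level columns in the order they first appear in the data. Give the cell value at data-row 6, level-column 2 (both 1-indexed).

1228

With rows in first-appearance order of host, row 6 is host=VJ2. level columns in first-appearance order: INFO, WARN, ERROR, DEBUG; column 2 is WARN.
Long rows with host=VJ2, level=WARN: 920 + 308 = 1228.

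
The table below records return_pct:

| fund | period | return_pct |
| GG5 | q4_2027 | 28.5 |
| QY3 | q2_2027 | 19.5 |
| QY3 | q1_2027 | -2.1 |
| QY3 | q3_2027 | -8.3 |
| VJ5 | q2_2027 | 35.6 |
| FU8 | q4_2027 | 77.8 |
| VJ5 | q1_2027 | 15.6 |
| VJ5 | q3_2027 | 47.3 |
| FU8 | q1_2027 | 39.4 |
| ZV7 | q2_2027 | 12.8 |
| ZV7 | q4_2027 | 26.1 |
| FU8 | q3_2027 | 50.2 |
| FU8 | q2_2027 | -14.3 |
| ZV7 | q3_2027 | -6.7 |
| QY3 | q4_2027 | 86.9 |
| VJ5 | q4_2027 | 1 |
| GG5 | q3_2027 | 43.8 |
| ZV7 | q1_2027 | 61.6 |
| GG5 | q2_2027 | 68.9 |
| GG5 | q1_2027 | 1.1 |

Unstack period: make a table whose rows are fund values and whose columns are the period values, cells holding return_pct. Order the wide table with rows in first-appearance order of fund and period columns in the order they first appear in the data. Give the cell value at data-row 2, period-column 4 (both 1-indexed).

With rows in first-appearance order of fund, row 2 is fund=QY3. period columns in first-appearance order: q4_2027, q2_2027, q1_2027, q3_2027; column 4 is q3_2027.
Long rows with fund=QY3, period=q3_2027: return_pct = -8.3.

-8.3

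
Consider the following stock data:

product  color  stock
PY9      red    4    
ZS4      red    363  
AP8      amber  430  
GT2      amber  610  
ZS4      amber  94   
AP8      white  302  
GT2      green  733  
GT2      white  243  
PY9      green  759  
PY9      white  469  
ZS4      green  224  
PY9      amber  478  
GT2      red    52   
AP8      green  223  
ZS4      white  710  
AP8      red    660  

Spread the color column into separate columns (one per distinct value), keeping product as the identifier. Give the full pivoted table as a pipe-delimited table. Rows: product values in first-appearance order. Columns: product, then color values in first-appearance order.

Columns: product plus the 4 distinct color values (red, amber, white, green).
For example, row PY9 column red takes stock=4 from the long row (PY9, red).

| product | red | amber | white | green |
| PY9 | 4 | 478 | 469 | 759 |
| ZS4 | 363 | 94 | 710 | 224 |
| AP8 | 660 | 430 | 302 | 223 |
| GT2 | 52 | 610 | 243 | 733 |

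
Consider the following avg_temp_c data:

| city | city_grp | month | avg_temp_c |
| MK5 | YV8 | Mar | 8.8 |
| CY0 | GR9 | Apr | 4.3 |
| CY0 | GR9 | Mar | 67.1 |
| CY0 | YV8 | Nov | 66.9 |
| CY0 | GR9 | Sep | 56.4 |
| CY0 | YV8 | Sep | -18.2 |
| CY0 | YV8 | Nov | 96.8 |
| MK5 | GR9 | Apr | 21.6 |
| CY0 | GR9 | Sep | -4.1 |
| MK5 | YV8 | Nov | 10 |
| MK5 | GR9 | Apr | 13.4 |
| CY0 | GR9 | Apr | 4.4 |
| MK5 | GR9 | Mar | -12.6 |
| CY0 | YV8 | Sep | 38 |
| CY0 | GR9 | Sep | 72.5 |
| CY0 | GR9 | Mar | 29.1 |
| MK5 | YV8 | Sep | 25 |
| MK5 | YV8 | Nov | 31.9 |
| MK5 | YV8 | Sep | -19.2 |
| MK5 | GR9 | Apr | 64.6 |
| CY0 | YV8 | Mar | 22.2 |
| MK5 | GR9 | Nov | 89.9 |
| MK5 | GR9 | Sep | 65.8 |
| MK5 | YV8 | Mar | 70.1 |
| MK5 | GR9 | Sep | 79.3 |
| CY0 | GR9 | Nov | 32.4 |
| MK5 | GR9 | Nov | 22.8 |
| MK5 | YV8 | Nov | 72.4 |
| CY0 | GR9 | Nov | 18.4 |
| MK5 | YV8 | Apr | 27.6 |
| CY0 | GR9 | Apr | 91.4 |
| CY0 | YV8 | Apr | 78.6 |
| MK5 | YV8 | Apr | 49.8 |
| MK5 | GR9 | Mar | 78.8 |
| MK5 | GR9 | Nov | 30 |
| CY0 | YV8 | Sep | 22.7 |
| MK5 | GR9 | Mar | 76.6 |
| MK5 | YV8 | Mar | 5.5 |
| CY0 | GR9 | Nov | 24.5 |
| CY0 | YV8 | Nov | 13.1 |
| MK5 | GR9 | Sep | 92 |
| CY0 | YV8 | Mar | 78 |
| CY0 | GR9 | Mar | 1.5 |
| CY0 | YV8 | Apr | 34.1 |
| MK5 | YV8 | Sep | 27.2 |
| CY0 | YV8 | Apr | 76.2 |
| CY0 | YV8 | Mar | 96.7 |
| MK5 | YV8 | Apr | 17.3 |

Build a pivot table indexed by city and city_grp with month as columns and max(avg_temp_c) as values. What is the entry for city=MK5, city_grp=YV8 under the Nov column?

Rows with city=MK5, city_grp=YV8 and month=Nov: avg_temp_c values are 10, 31.9, 72.4.
max(10, 31.9, 72.4) = 72.4.

72.4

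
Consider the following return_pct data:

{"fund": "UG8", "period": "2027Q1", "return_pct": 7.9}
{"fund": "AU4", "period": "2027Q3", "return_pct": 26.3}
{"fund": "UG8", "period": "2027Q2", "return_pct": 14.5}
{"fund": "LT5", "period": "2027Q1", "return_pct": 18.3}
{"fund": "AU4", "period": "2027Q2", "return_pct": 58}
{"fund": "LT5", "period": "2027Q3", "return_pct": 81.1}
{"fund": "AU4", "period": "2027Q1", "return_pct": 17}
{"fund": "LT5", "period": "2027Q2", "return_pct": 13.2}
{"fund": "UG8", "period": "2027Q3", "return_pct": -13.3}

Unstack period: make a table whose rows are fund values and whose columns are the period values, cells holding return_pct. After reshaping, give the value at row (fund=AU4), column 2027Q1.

Wide layout: rows indexed by fund, columns are the 3 distinct period values (2027Q1, 2027Q3, 2027Q2).
Cell (fund=AU4, period=2027Q1) draws from the long row where fund=AU4 and period=2027Q1, which has return_pct=17.

17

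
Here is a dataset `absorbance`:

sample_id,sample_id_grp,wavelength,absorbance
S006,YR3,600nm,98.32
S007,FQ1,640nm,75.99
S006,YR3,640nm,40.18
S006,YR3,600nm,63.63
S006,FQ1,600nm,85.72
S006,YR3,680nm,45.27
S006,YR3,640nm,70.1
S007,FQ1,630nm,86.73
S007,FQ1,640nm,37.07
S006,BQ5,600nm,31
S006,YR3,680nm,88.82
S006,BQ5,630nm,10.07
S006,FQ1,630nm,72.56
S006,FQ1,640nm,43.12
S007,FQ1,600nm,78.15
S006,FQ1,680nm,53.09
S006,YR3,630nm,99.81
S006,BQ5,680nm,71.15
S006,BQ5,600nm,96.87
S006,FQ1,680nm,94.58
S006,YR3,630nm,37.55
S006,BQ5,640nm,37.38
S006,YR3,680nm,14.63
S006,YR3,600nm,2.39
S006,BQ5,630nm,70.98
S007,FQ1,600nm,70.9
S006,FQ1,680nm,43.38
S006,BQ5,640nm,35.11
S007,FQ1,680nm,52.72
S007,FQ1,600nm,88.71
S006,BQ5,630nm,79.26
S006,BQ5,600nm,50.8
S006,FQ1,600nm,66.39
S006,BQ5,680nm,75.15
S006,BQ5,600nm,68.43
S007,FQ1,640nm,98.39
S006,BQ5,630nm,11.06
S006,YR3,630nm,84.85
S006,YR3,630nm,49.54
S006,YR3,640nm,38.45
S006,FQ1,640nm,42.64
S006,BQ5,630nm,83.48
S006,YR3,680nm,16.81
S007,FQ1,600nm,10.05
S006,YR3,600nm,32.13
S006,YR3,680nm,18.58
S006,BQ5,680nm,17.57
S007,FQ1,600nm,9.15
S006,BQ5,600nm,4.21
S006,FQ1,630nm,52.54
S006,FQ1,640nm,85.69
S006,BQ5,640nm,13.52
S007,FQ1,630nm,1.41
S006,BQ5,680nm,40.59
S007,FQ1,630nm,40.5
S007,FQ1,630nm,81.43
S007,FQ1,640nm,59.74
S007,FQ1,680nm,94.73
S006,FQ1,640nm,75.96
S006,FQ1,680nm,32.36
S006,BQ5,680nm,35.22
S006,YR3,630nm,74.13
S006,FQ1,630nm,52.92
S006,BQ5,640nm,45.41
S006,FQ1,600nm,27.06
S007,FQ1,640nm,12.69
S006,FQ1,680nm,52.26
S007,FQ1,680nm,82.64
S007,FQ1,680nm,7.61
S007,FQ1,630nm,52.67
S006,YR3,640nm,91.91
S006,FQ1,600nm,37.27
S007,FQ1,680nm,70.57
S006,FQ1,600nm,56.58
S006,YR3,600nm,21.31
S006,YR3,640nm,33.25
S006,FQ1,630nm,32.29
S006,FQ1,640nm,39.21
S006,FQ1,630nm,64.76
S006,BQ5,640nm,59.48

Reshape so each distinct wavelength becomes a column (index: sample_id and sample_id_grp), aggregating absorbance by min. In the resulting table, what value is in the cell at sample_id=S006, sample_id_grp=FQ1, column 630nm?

Rows with sample_id=S006, sample_id_grp=FQ1 and wavelength=630nm: absorbance values are 72.56, 52.54, 52.92, 32.29, 64.76.
min(72.56, 52.54, 52.92, 32.29, 64.76) = 32.29.

32.29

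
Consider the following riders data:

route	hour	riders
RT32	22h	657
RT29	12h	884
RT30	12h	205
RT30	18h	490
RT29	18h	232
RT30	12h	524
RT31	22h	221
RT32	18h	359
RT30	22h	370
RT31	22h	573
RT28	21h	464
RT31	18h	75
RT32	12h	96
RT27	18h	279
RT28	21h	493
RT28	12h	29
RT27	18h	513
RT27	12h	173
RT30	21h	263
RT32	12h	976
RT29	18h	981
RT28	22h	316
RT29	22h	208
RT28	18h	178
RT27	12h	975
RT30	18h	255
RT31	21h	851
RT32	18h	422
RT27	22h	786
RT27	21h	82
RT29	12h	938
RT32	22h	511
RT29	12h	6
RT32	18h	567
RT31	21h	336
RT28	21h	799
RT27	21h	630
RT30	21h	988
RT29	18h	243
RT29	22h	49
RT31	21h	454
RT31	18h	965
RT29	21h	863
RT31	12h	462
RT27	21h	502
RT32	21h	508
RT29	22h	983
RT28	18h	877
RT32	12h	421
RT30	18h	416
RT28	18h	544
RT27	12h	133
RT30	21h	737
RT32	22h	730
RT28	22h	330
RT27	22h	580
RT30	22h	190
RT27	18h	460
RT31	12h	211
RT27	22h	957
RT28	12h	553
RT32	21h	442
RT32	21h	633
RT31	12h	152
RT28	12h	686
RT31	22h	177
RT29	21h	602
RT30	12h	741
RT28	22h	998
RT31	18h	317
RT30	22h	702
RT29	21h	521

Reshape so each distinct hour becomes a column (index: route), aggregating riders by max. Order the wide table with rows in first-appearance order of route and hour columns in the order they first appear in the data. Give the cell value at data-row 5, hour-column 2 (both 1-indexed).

686

With rows in first-appearance order of route, row 5 is route=RT28. hour columns in first-appearance order: 22h, 12h, 18h, 21h; column 2 is 12h.
Long rows with route=RT28, hour=12h: max(29, 553, 686) = 686.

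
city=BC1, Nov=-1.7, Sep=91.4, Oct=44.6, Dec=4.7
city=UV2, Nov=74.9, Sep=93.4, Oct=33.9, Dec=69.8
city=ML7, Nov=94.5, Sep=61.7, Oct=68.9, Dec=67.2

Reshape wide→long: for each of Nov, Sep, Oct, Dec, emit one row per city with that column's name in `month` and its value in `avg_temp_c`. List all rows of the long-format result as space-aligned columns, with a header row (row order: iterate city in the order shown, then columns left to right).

Each (city, column) pair becomes one row: 3 × 4 = 12 rows.
For example, (BC1, Nov) → avg_temp_c=-1.7.

city  month  avg_temp_c
BC1   Nov    -1.7      
BC1   Sep    91.4      
BC1   Oct    44.6      
BC1   Dec    4.7       
UV2   Nov    74.9      
UV2   Sep    93.4      
UV2   Oct    33.9      
UV2   Dec    69.8      
ML7   Nov    94.5      
ML7   Sep    61.7      
ML7   Oct    68.9      
ML7   Dec    67.2      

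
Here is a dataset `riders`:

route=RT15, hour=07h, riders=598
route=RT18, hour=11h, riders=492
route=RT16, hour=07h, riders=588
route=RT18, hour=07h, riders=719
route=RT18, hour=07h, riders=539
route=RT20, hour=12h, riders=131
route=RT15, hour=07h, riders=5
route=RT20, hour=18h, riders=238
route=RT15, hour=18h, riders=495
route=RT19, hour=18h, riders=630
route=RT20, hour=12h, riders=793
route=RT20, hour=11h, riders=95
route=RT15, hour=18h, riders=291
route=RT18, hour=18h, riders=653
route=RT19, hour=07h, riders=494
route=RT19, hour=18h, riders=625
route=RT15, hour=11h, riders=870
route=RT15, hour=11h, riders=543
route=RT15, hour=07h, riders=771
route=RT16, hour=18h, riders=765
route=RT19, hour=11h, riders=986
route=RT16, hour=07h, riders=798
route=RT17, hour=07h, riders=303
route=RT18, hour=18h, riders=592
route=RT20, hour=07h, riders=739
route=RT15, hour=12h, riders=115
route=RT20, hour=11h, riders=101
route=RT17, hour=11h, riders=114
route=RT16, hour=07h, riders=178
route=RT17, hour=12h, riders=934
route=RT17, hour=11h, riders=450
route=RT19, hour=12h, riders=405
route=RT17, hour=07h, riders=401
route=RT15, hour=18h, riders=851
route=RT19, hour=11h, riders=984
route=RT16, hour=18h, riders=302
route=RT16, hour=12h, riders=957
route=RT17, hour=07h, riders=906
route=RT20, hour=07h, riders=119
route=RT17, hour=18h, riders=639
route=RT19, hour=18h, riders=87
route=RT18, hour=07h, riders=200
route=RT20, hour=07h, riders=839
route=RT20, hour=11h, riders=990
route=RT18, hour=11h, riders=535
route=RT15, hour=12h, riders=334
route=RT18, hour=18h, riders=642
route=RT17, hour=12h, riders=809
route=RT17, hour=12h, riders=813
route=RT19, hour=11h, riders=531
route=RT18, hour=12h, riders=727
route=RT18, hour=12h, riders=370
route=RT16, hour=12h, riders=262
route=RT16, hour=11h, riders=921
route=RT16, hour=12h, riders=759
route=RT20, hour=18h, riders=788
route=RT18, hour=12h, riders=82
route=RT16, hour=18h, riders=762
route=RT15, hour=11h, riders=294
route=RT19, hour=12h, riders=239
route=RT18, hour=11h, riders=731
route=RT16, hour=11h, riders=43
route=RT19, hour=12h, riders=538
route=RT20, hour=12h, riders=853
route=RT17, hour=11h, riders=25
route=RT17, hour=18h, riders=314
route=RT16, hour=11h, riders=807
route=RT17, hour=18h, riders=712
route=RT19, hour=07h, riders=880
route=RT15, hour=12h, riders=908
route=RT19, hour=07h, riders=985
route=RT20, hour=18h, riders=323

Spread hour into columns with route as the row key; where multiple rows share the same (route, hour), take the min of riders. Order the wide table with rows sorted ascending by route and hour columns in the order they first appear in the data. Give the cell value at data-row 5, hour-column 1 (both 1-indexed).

494

With rows sorted ascending by route, row 5 is route=RT19. hour columns in first-appearance order: 07h, 11h, 12h, 18h; column 1 is 07h.
Long rows with route=RT19, hour=07h: min(494, 880, 985) = 494.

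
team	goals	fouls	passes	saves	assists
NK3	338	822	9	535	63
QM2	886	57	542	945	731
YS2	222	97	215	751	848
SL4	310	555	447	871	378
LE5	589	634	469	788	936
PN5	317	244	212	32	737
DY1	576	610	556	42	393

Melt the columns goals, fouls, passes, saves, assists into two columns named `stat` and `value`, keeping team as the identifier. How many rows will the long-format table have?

7 team values × 5 melted columns = 35 rows.

35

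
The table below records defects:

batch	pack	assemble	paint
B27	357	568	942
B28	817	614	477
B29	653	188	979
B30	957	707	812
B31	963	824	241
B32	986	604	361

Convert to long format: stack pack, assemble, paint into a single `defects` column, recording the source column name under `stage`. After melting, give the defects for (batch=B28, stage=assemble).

Unpivoting turns each (batch, wide-column) pair into one long row.
The wide cell at row B28, column assemble holds 614, so the long row (B28, assemble) has defects=614.

614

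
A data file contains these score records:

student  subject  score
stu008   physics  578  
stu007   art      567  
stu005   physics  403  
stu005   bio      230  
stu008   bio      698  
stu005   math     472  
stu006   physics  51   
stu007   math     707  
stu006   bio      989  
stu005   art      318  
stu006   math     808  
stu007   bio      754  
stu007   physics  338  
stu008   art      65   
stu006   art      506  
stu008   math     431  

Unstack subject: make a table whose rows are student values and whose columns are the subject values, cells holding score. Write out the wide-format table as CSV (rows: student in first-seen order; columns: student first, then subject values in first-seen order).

Columns: student plus the 4 distinct subject values (physics, art, bio, math).
For example, row stu008 column physics takes score=578 from the long row (stu008, physics).

student,physics,art,bio,math
stu008,578,65,698,431
stu007,338,567,754,707
stu005,403,318,230,472
stu006,51,506,989,808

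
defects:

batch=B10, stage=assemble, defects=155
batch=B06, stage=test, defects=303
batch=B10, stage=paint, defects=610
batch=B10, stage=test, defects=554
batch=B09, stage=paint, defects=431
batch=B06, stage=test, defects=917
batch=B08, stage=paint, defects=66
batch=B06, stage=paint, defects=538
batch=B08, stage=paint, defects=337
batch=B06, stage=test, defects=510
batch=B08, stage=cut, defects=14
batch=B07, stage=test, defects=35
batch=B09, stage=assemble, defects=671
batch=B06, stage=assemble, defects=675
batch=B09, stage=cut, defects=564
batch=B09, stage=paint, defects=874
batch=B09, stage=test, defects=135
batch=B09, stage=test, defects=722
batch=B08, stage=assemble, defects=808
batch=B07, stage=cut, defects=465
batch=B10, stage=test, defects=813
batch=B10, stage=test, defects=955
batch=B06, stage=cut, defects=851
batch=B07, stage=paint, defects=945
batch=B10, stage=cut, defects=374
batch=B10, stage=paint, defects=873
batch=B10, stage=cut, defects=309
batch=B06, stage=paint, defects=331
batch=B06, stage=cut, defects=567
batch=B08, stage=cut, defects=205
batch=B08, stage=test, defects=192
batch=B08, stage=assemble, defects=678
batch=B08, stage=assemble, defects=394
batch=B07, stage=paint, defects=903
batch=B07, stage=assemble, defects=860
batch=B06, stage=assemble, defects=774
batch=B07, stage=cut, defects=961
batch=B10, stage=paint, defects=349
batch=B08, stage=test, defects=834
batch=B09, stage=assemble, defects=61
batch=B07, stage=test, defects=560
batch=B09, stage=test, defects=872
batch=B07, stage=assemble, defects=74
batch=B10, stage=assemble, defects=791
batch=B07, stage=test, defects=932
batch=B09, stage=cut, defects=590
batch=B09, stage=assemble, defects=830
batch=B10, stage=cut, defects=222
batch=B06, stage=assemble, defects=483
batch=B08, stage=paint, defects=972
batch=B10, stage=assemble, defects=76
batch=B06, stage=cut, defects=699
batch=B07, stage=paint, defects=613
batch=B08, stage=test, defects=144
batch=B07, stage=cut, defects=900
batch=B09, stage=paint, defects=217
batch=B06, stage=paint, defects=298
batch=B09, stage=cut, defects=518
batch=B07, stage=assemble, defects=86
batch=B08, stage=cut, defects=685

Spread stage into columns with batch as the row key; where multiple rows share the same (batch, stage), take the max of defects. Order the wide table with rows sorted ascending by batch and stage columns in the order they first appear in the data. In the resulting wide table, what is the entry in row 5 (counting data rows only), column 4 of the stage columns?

With rows sorted ascending by batch, row 5 is batch=B10. stage columns in first-appearance order: assemble, test, paint, cut; column 4 is cut.
Long rows with batch=B10, stage=cut: max(374, 309, 222) = 374.

374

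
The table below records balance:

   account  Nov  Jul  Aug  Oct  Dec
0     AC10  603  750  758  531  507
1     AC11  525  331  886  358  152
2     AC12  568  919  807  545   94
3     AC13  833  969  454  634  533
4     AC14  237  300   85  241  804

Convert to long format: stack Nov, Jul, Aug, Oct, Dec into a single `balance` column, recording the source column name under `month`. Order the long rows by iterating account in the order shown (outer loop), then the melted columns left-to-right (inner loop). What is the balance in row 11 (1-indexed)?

25 rows total (5 × 5). Row 11: index ⌊(11-1)/5⌋ = 2 into account → AC12; (11-1) mod 5 = 0 into the melted columns → Nov.
So row 11 is (AC12, Nov, 568); balance = 568.

568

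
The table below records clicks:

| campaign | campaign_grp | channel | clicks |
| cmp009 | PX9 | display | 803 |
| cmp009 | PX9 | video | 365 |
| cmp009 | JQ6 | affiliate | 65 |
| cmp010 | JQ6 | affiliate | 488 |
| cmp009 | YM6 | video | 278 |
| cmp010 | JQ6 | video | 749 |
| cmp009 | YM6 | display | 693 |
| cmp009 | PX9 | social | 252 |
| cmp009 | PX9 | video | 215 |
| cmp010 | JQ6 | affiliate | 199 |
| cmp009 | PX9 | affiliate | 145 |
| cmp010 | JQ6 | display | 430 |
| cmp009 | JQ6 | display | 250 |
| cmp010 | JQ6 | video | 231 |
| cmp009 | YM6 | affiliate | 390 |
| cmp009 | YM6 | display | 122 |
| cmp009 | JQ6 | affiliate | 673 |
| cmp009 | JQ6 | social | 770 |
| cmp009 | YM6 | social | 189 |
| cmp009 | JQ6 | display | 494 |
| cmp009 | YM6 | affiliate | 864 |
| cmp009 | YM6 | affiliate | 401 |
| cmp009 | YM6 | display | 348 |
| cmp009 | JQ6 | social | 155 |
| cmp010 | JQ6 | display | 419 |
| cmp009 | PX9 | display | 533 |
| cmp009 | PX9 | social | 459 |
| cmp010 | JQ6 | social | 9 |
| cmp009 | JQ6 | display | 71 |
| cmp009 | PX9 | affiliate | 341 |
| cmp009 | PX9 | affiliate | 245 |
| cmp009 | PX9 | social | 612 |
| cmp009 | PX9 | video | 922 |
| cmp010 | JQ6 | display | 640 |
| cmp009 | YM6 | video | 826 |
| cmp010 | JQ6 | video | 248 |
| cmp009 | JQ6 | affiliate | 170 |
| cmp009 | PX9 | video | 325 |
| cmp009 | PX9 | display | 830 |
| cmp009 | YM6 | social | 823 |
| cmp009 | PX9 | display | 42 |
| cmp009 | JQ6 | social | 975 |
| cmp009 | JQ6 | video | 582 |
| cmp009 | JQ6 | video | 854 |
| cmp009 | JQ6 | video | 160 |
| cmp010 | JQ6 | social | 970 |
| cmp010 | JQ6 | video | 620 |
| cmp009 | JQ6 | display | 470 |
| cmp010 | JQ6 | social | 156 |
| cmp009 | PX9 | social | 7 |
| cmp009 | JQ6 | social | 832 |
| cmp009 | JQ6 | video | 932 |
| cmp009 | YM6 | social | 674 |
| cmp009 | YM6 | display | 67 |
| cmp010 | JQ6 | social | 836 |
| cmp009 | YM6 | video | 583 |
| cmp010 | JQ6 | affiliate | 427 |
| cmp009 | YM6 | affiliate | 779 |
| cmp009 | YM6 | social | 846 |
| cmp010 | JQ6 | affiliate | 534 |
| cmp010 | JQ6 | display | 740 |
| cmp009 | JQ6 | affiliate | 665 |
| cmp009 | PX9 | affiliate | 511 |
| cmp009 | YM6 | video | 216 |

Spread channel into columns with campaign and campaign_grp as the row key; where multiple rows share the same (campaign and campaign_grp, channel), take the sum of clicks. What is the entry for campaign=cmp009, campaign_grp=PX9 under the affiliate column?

Rows with campaign=cmp009, campaign_grp=PX9 and channel=affiliate: clicks values are 145, 341, 245, 511.
145 + 341 + 245 + 511 = 1242.

1242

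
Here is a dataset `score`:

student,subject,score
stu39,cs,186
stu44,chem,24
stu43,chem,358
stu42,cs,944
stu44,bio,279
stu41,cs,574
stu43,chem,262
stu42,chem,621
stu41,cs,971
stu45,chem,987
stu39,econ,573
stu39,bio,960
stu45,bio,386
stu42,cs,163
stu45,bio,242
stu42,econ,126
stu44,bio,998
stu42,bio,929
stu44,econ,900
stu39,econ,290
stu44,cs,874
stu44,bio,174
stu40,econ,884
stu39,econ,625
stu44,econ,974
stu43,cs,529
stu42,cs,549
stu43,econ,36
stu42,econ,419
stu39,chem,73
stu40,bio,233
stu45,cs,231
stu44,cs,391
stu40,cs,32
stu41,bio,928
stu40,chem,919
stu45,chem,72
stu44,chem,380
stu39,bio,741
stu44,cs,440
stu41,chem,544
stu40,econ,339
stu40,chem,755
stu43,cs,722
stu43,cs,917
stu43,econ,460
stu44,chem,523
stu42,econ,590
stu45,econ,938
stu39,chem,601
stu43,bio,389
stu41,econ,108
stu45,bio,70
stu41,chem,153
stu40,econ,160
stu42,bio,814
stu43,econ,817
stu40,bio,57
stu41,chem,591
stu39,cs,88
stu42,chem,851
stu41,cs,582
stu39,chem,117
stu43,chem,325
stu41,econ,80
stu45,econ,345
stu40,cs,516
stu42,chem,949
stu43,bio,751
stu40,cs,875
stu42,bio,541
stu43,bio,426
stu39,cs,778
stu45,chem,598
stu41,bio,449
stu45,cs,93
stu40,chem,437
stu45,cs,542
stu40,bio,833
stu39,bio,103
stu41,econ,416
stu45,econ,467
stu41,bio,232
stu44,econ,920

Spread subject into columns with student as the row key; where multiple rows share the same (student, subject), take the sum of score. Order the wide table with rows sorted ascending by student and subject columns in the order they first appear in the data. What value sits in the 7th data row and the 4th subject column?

With rows sorted ascending by student, row 7 is student=stu45. subject columns in first-appearance order: cs, chem, bio, econ; column 4 is econ.
Long rows with student=stu45, subject=econ: 938 + 345 + 467 = 1750.

1750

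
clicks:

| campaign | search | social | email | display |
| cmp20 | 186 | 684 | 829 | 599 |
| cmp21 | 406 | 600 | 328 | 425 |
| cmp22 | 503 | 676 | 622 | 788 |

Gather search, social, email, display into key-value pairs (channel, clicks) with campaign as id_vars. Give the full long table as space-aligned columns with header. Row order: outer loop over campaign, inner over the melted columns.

campaign  channel  clicks
cmp20     search   186   
cmp20     social   684   
cmp20     email    829   
cmp20     display  599   
cmp21     search   406   
cmp21     social   600   
cmp21     email    328   
cmp21     display  425   
cmp22     search   503   
cmp22     social   676   
cmp22     email    622   
cmp22     display  788   

Each (campaign, column) pair becomes one row: 3 × 4 = 12 rows.
For example, (cmp20, search) → clicks=186.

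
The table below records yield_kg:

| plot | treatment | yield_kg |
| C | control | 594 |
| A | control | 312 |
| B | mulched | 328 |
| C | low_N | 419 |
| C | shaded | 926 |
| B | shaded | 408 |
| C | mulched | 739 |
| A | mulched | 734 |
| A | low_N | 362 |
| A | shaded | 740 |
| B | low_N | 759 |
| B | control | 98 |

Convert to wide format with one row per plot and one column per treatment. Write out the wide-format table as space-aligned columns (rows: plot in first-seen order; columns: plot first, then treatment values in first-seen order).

plot  control  mulched  low_N  shaded
C     594      739      419    926   
A     312      734      362    740   
B     98       328      759    408   

Columns: plot plus the 4 distinct treatment values (control, mulched, low_N, shaded).
For example, row C column control takes yield_kg=594 from the long row (C, control).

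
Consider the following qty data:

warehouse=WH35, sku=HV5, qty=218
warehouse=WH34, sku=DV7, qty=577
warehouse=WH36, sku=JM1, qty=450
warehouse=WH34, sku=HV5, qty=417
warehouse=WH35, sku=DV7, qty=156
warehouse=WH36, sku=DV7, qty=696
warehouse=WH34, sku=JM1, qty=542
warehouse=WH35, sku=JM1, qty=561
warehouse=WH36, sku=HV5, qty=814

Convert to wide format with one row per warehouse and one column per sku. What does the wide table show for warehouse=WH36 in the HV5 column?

Wide layout: rows indexed by warehouse, columns are the 3 distinct sku values (HV5, DV7, JM1).
Cell (warehouse=WH36, sku=HV5) draws from the long row where warehouse=WH36 and sku=HV5, which has qty=814.

814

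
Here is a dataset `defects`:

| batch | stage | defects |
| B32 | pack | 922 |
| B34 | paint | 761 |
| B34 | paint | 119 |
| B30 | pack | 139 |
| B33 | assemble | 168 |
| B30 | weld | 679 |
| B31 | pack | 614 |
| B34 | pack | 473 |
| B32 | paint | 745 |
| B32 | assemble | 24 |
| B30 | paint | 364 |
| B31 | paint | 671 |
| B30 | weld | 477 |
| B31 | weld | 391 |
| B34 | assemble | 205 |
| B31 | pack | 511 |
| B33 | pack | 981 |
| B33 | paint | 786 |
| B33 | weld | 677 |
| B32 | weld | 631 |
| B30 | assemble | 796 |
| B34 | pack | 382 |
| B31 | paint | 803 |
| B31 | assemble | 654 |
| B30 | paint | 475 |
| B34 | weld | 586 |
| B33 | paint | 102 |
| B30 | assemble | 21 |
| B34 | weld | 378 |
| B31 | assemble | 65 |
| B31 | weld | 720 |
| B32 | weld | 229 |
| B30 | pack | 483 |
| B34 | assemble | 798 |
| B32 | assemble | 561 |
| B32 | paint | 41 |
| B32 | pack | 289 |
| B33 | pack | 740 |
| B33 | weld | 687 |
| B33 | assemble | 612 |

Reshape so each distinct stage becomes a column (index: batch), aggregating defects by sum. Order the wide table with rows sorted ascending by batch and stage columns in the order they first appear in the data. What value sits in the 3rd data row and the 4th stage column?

860

With rows sorted ascending by batch, row 3 is batch=B32. stage columns in first-appearance order: pack, paint, assemble, weld; column 4 is weld.
Long rows with batch=B32, stage=weld: 631 + 229 = 860.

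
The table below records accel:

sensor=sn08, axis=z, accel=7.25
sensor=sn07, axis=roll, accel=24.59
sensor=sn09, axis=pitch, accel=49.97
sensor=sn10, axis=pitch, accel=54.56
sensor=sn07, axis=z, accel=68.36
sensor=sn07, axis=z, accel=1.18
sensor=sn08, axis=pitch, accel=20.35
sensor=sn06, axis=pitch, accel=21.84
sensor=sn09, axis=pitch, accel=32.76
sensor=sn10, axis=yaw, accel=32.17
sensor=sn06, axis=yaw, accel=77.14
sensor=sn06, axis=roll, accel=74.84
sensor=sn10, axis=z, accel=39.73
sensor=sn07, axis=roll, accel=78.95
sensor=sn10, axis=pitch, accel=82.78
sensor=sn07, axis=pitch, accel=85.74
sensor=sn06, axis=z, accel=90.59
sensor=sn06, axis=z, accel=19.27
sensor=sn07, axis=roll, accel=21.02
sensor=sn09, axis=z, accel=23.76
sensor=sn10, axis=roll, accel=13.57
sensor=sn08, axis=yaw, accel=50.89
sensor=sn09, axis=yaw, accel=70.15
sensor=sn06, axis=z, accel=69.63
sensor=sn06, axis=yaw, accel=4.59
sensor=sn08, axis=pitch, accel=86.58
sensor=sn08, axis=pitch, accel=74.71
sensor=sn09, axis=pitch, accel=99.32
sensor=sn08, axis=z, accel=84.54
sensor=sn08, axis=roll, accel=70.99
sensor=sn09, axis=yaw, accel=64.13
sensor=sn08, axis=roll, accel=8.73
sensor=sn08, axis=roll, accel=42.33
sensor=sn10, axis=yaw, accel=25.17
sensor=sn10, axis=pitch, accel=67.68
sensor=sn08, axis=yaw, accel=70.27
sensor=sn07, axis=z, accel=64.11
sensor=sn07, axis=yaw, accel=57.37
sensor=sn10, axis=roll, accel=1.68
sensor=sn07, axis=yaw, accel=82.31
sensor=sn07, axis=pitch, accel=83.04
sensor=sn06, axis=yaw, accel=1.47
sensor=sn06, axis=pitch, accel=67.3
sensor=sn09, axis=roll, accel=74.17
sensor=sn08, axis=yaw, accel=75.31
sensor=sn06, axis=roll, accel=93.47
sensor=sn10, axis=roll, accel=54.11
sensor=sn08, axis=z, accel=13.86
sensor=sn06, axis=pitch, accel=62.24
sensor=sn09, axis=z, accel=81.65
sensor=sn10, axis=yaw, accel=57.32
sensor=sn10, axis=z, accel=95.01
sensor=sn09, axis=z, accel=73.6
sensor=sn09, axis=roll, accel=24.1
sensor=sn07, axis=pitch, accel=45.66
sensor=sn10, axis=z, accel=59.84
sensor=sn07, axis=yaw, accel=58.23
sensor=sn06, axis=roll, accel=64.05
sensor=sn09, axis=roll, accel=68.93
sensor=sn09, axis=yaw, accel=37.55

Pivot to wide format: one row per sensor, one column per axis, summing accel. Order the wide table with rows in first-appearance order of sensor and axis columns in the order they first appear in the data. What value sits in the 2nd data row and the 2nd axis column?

124.56

With rows in first-appearance order of sensor, row 2 is sensor=sn07. axis columns in first-appearance order: z, roll, pitch, yaw; column 2 is roll.
Long rows with sensor=sn07, axis=roll: 24.59 + 78.95 + 21.02 = 124.56.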